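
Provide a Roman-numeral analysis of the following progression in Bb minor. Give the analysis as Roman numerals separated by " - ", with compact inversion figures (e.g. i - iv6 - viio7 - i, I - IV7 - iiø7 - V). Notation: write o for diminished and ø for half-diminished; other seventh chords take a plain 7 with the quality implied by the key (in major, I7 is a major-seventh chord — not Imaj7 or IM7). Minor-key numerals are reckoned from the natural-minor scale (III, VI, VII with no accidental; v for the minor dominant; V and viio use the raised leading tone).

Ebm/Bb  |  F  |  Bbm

iv64 - V - i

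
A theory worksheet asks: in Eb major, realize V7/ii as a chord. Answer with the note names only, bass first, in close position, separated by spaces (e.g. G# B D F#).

C E G Bb

V7/ii is a secondary dominant — the dominant seventh of ii. ii in Eb major is F, so the applied chord's root is C, a perfect fifth above.
Building a dominant seventh chord on C gives C-E-G-Bb.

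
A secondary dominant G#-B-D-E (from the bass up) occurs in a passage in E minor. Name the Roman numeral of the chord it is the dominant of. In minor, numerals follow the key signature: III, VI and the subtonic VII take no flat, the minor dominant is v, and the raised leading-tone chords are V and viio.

iv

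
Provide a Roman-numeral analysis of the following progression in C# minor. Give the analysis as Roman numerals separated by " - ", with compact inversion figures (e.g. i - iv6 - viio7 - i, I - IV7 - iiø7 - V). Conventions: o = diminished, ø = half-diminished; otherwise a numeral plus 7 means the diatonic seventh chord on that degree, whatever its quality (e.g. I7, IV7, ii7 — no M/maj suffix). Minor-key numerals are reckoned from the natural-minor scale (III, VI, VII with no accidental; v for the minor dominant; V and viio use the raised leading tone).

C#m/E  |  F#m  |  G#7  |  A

i6 - iv - V7 - VI

C#m/E: root C# is the tonic; minor triad there is i6.
F#m: minor triad on F# = scale degree 4 → iv.
G#7 has root G#, degree 5 in C# minor, so V7.
A: major triad on A = scale degree 6 → VI.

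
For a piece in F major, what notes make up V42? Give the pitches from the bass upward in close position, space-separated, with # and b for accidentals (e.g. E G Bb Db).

Bb C E G

The numeral's case and figure indicate a dominant seventh chord. In F major its root, the fifth degree, is C.
Stacking thirds from C gives C-E-G-Bb.
With the 42 figure the chord is in third inversion; from the bass Bb upward in close position it reads Bb-C-E-G.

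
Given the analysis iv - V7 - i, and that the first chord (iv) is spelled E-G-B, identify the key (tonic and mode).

The anchor chord is a minor triad on E, labeled iv.
iv on E implies E is the subdominant; that puts the tonic at B, and the lowercase numeral fits minor mode.

B minor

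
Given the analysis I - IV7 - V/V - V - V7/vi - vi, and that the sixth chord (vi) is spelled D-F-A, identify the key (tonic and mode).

F major

The chord Dm is a minor triad rooted on D; its label is vi.
Counting down 5 scale steps from D places the tonic on F; a minor triad on degree 6 is diatonic only in major.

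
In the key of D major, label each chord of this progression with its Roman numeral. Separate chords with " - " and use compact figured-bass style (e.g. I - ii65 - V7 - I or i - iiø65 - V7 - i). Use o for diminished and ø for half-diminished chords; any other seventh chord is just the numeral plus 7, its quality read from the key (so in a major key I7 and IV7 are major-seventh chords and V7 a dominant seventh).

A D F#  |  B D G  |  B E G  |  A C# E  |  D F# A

A-D-F#: major triad on D = scale degree 1 → I64.
B-D-G: major triad on G = scale degree 4 → IV6.
B-E-G: minor triad on E = scale degree 2 → ii64.
A-C#-E: root A is the dominant; major triad there is V.
D-F#-A: major triad on D = scale degree 1 → I.

I64 - IV6 - ii64 - V - I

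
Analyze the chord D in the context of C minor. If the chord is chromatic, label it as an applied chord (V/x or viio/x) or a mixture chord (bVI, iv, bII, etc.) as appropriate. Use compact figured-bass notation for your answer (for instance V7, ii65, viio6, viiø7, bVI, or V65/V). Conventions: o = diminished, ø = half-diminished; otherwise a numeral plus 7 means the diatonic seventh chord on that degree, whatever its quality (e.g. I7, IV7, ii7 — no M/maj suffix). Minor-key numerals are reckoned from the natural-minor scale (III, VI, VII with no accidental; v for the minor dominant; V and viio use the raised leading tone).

Stacked in thirds the chord is D-F#-A: a major triad on D.
D is not a diatonic chord root with this quality in C minor, but it lies a perfect fifth above G (V), so the chord functions as an applied dominant of V.

V/V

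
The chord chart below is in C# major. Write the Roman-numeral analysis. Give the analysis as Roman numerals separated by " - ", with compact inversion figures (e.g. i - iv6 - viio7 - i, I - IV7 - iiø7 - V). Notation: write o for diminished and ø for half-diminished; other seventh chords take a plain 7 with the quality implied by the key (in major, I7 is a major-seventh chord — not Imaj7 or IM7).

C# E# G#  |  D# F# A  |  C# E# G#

I - iio - I

C#-E#-G# has root C#, degree 1 in C# major, so I.
D#-F#-A: diminished triad on D# — chromatic; iio (borrowed from the parallel minor).
C#-E#-G#: major triad on C# = scale degree 1 → I.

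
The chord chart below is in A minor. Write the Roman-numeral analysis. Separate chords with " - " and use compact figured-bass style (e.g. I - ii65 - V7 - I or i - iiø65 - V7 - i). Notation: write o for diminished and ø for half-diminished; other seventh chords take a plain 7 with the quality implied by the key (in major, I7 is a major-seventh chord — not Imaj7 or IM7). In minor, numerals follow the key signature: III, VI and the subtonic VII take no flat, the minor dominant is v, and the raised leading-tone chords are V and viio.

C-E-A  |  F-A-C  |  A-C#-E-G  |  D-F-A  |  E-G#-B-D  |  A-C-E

C-E-A: minor triad on A = scale degree 1 → i6.
F-A-C: root F is the submediant; major triad there is VI.
A-C#-E-G: chromatic; A is V of iv, so V7/iv.
D-F-A has root D, degree 4 in A minor, so iv.
E-G#-B-D: dominant seventh chord on E = scale degree 5 → V7.
A-C-E: root A is the tonic; minor triad there is i.

i6 - VI - V7/iv - iv - V7 - i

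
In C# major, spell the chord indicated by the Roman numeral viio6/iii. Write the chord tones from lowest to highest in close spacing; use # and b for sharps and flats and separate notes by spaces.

F## A# D##

The slash marks an applied leading-tone chord: viio of iii. In C# major, iii is E#, so the leading tone to it is D##, a half step below.
Building a diminished triad on D## gives D##-F##-A#.
With the 6 figure the chord is in first inversion; from the bass F## upward in close position it reads F##-A#-D##.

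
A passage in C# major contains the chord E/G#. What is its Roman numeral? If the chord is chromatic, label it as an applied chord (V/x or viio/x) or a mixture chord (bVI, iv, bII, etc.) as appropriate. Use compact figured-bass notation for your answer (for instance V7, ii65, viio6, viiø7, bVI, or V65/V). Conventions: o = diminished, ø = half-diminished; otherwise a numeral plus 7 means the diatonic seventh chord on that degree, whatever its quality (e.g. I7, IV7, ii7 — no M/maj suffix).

The pitches E-G#-B form a major triad rooted on E.
E is the lowered third degree of C# major (diatonic 3 would be E#). This is a major triad on the lowered third degree, borrowed from the parallel minor.
With G# in the bass the chord is in first inversion, so the figured bass is 6.

bIII6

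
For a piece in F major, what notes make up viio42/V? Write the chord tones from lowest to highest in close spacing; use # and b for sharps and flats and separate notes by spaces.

Ab B D F

The slash marks an applied leading-tone chord: viio of V. In F major, V is C, so the leading tone to it is B, a half step below.
Building a fully diminished seventh chord on B gives B-D-F-Ab.
The figured bass 42 indicates third inversion, placing the seventh (Ab) in the bass: Ab-B-D-F.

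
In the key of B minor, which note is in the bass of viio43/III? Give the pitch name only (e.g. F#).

The applied chord viio43/III is rooted on C#: C#-E-G-Bb.
The figure 43 means second inversion — the fifth is in the bass.

G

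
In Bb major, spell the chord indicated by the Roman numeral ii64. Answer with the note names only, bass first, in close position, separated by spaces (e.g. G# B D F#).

In Bb major, the supertonic is C, and the diatonic chord built there is a minor triad.
That chord is spelled C-Eb-G.
The figured bass 64 indicates second inversion, placing the fifth (G) in the bass: G-C-Eb.

G C Eb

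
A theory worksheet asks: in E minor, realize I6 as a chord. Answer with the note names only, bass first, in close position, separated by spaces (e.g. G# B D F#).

G# B E

I6 is the major tonic (Picardy third), borrowed from the parallel major. In E minor that root is E.
So the chord is E-G#-B.
The figured bass 6 indicates first inversion, placing the third (G#) in the bass: G#-B-E.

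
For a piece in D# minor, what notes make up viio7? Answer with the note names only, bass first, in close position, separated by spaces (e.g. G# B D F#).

C## E# G# B

In D# minor, the leading-tone chord is built on the raised seventh degree, C##.
Stacking thirds from C## gives C##-E#-G#-B.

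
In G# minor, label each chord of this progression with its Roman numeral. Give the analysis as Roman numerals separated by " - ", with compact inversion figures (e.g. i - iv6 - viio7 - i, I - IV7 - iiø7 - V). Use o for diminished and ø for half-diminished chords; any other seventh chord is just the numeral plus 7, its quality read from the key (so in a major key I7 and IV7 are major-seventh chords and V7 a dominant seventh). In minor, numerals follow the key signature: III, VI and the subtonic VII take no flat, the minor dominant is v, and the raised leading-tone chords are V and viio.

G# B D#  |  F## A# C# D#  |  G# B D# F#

G#-B-D# has root G#, degree 1 in G# minor, so i.
F##-A#-C#-D# has root D#, degree 5 in G# minor, so V65.
G#-B-D#-F#: minor seventh chord on G# = scale degree 1 → i7.

i - V65 - i7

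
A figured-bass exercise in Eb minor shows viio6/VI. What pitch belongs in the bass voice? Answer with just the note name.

The applied chord viio6/VI is rooted on Bb: Bb-Db-Fb.
The figure 6 means first inversion — the third is in the bass.

Db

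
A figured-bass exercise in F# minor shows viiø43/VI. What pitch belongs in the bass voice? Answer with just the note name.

G

The applied chord viiø43/VI is rooted on C#: C#-E-G-B.
The figure 43 means second inversion — the fifth is in the bass.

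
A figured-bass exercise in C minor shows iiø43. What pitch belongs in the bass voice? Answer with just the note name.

iiø in C minor has root D; the chord is D-F-Ab-C.
The figure 43 means second inversion — the fifth is in the bass.

Ab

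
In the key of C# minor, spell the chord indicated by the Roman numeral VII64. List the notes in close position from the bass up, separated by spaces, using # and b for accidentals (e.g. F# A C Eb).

F# B D#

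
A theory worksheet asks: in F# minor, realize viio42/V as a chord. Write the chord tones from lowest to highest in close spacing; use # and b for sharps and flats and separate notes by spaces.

A B# D# F#

The slash marks an applied leading-tone chord: viio of V. In F# minor, V is C#, so the leading tone to it is B#, a half step below.
Building a fully diminished seventh chord on B# gives B#-D#-F#-A.
With the 42 figure the chord is in third inversion; from the bass A upward in close position it reads A-B#-D#-F#.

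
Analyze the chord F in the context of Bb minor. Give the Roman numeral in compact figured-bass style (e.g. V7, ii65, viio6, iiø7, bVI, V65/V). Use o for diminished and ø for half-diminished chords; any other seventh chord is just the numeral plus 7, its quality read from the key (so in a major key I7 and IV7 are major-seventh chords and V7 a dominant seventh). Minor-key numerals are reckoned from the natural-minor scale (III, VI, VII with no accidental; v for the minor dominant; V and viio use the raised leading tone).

The pitches F-A-C form a major triad rooted on F.
In Bb minor, F is the dominant; the diatonic major triad there is V.

V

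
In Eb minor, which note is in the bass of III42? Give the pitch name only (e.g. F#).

F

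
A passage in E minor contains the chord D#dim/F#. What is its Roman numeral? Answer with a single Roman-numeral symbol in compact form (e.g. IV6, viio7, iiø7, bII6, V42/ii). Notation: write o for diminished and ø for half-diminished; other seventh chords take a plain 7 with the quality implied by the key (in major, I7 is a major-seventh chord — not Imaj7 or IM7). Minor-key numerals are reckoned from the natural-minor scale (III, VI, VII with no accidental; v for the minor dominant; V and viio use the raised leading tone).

viio6

The pitches D#-F#-A form a diminished triad rooted on D#.
D# is scale degree 7 in E minor, and a diminished triad on that degree is written viio.
With F# in the bass the chord is in first inversion, so the figured bass is 6.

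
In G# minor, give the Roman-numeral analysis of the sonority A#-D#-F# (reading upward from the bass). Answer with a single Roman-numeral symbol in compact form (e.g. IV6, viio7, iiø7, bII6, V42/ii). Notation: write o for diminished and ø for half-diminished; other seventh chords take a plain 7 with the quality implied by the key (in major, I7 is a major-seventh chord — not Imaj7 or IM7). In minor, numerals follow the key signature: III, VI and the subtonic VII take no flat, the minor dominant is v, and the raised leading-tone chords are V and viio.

v64

Stacked in thirds the chord is D#-F#-A#: a minor triad on D#.
D# is scale degree 5 in G# minor, and a minor triad on that degree is written v.
With A# in the bass the chord is in second inversion, so the figured bass is 64.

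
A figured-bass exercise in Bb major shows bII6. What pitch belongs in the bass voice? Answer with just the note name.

bII in Bb major has root Cb; the chord is Cb-Eb-Gb.
The figure 6 means first inversion — the third is in the bass.

Eb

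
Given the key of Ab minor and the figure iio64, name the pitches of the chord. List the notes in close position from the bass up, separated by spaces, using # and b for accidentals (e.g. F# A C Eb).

In Ab minor, the second degree is Bb, and the diatonic chord built there is a diminished triad.
That chord is spelled Bb-Db-Fb.
The figured bass 64 indicates second inversion, placing the fifth (Fb) in the bass: Fb-Bb-Db.

Fb Bb Db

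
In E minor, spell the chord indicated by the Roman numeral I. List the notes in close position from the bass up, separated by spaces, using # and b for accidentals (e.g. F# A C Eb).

Scale degree 1 in E minor is E; here the chord built on it is altered to a major triad. I is the major tonic (Picardy third), borrowed from the parallel major.
So the chord is E-G#-B.

E G# B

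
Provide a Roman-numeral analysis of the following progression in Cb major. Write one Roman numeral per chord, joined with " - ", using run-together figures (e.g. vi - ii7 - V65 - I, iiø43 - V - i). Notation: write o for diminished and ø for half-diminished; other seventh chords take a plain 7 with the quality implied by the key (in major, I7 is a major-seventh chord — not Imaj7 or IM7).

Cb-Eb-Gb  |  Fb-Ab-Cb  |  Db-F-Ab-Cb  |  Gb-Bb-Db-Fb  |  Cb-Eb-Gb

Cb-Eb-Gb has root Cb, degree 1 in Cb major, so I.
Fb-Ab-Cb: major triad on Fb = scale degree 4 → IV.
Db-F-Ab-Cb: a dominant seventh chord on Db, the applied dominant of V → V7/V.
Gb-Bb-Db-Fb: dominant seventh chord on Gb = scale degree 5 → V7.
Cb-Eb-Gb: major triad on Cb = scale degree 1 → I.

I - IV - V7/V - V7 - I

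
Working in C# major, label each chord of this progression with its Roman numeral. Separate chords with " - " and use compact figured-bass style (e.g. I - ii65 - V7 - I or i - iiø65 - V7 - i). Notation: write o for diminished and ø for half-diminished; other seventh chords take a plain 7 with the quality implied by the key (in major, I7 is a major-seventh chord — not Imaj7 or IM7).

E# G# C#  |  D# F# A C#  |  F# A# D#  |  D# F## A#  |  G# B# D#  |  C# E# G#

I6 - iiø7 - ii6 - V/V - V - I

E#-G#-C# has root C#, degree 1 in C# major, so I6.
D#-F#-A-C# is non-diatonic — iiø7, a mixture chord from C# minor.
F#-A#-D# has root D#, degree 2 in C# major, so ii6.
D#-F##-A#: chromatic; D# is V of V, so V/V.
G#-B#-D#: major triad on G# = scale degree 5 → V.
C#-E#-G# has root C#, degree 1 in C# major, so I.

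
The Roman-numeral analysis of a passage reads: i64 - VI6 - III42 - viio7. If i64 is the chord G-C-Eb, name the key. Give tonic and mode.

The chord Cm/G is a minor triad rooted on C; its label is i64.
If C is scale degree 1 and the mode makes that degree carry a minor triad, the tonic is C and the mode is minor.

C minor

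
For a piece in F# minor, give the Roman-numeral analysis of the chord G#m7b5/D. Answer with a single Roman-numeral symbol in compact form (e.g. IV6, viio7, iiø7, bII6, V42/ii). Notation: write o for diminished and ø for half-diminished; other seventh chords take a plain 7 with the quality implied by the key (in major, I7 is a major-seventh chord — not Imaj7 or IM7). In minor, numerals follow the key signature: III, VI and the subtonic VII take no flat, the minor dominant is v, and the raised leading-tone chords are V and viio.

Stacked in thirds the chord is G#-B-D-F#: a half-diminished seventh chord on G#.
In F# minor, G# is the supertonic; the diatonic half-diminished seventh chord there is iiø7.
With D in the bass the chord is in second inversion, so the figured bass is 43.

iiø43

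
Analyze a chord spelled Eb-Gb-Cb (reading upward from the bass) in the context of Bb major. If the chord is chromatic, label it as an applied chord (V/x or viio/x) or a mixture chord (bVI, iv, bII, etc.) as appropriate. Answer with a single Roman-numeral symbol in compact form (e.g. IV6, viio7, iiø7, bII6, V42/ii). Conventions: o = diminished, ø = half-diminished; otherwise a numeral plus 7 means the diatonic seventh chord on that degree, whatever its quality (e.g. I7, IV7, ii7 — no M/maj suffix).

The pitches Cb-Eb-Gb form a major triad rooted on Cb.
Cb is the lowered second degree of Bb major (diatonic 2 would be C). This is the Neapolitan sixth — a major triad on the lowered second degree, here in its customary first inversion.
With Eb in the bass the chord is in first inversion, so the figured bass is 6.

bII6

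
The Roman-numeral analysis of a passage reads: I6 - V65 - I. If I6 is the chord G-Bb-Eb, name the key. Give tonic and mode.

The anchor chord is a major triad on Eb, labeled I6.
If Eb is scale degree 1 and the mode makes that degree carry a major triad, the tonic is Eb and the mode is major.

Eb major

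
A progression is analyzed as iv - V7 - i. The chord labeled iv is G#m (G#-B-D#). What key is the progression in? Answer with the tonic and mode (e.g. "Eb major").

D# minor

The anchor chord is a minor triad on G#, labeled iv.
iv on G# implies G# is the subdominant; that puts the tonic at D#, and the lowercase numeral fits minor mode.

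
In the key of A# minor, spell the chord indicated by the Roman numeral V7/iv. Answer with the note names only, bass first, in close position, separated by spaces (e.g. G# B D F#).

V7/iv is a secondary dominant — the dominant seventh of iv. iv in A# minor is D#, so the applied chord's root is A#, a perfect fifth above.
Building a dominant seventh chord on A# gives A#-C##-E#-G#.

A# C## E# G#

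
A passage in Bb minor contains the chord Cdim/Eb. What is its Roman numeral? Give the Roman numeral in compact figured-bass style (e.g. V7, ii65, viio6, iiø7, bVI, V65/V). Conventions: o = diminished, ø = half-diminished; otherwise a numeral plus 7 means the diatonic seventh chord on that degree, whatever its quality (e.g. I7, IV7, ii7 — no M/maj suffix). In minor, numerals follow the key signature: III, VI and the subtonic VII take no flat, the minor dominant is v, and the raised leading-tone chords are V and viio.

iio6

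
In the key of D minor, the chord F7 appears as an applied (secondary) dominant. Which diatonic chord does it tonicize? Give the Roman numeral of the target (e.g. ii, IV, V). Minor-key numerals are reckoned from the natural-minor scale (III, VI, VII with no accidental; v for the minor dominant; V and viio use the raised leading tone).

VI

The chord is a dominant seventh chord on F.
A dominant resolves down a perfect fifth: F → Bb. In D minor, Bb is scale degree 6, i.e. VI.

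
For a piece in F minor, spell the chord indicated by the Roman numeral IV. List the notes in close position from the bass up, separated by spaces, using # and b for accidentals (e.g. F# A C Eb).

Bb D F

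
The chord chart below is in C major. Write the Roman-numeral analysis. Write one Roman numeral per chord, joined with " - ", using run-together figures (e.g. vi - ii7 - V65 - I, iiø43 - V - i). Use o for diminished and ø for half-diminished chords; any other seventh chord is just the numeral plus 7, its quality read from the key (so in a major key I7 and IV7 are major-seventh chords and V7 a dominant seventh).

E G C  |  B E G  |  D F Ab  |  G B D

I6 - iii64 - iio - V

E-G-C: major triad on C = scale degree 1 → I6.
B-E-G has root E, degree 3 in C major, so iii64.
D-F-Ab: D with this quality isn't in the key; it's iio, borrowed from the parallel minor.
G-B-D: root G is the dominant; major triad there is V.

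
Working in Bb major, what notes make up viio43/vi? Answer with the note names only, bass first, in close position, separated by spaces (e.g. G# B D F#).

The slash marks an applied leading-tone chord: viio of vi. In Bb major, vi is G, so the leading tone to it is F#, a half step below.
Building a fully diminished seventh chord on F# gives F#-A-C-Eb.
The figured bass 43 indicates second inversion, placing the fifth (C) in the bass: C-Eb-F#-A.

C Eb F# A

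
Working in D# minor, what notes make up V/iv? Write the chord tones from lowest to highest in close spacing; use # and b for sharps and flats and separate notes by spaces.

The slash means an applied dominant: we want the dominant of iv. In D# minor, iv is G# minor, and its dominant is built on D#.
Building a major triad on D# gives D#-F##-A#.

D# F## A#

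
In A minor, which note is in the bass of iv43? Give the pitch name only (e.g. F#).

iv in A minor has root D; the chord is D-F-A-C.
The figure 43 means second inversion — the fifth is in the bass.

A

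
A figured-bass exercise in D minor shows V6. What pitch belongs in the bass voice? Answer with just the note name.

V in D minor has root A; the chord is A-C#-E.
The figure 6 means first inversion — the third is in the bass.

C#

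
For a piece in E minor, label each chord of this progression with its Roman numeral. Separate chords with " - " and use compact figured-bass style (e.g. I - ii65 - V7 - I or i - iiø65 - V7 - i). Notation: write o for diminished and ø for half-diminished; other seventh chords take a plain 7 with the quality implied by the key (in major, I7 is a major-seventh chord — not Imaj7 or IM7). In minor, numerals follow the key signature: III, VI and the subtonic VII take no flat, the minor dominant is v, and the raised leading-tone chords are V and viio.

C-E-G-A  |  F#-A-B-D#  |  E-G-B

iv65 - V43 - i

C-E-G-A: root A is the subdominant; minor seventh chord there is iv65.
F#-A-B-D#: dominant seventh chord on B = scale degree 5 → V43.
E-G-B: root E is the tonic; minor triad there is i.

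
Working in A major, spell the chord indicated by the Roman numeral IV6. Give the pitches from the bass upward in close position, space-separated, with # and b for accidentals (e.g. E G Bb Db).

In A major, scale degree 4 is D, and the diatonic chord built there is a major triad.
Stacking thirds from D gives D-F#-A.
The figured bass 6 indicates first inversion, placing the third (F#) in the bass: F#-A-D.

F# A D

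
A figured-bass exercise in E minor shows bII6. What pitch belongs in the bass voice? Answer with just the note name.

bII in E minor has root F; the chord is F-A-C.
The figure 6 means first inversion — the third is in the bass.

A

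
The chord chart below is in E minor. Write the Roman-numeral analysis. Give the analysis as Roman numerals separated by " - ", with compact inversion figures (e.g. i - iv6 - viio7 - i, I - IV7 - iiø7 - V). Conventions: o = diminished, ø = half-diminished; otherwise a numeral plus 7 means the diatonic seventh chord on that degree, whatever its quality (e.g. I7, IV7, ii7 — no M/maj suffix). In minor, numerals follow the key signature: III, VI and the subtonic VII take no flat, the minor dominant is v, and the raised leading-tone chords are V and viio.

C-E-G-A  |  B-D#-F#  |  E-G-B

iv65 - V - i

C-E-G-A has root A, degree 4 in E minor, so iv65.
B-D#-F#: major triad on B = scale degree 5 → V.
E-G-B: minor triad on E = scale degree 1 → i.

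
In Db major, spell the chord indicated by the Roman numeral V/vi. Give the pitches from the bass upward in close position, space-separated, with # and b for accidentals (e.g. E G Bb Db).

The slash means an applied dominant: we want the dominant of vi. In Db major, vi is Bb minor, and its dominant is built on F.
Building a major triad on F gives F-A-C.

F A C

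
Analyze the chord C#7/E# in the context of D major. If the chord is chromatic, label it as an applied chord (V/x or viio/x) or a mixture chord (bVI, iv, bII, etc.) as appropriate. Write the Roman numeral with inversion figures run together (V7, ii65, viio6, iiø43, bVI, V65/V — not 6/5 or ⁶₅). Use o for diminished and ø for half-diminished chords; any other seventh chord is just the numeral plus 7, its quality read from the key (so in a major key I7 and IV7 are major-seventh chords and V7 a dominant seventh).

The pitches C#-E#-G#-B form a dominant seventh chord rooted on C#.
C# is not a diatonic chord root with this quality in D major, but it lies a perfect fifth above F# (iii), so the chord functions as an applied dominant of iii.
With E# in the bass the chord is in first inversion, so the figured bass is 65.

V65/iii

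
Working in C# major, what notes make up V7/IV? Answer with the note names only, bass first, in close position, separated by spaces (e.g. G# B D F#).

C# E# G# B

The slash means an applied dominant: we want the dominant of IV. In C# major, IV is F# major, and its dominant is built on C#.
Building a dominant seventh chord on C# gives C#-E#-G#-B.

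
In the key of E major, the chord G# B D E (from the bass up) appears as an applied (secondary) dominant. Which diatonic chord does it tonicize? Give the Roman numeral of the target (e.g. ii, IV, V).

IV

The chord is a dominant seventh chord on E.
A dominant resolves down a perfect fifth: E → A. In E major, A is scale degree 4, i.e. IV.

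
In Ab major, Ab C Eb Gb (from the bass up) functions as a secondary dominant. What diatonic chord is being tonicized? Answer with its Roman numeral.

IV

The chord is a dominant seventh chord on Ab.
A dominant resolves down a perfect fifth: Ab → Db. In Ab major, Db is scale degree 4, i.e. IV.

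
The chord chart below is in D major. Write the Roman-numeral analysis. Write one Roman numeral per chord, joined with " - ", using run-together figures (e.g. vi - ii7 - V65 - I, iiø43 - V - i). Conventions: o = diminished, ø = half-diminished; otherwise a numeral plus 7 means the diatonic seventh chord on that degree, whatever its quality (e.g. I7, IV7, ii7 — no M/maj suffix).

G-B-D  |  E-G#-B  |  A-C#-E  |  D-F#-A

IV - V/V - V - I

G-B-D: major triad on G = scale degree 4 → IV.
E-G#-B: a major triad on E, the applied dominant of V → V/V.
A-C#-E: root A is the dominant; major triad there is V.
D-F#-A has root D, degree 1 in D major, so I.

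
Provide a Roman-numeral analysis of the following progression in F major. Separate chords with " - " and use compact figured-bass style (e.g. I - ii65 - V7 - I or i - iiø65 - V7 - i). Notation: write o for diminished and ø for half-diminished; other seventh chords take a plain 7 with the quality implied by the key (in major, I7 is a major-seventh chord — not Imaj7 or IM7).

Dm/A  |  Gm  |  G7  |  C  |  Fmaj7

vi64 - ii - V7/V - V - I7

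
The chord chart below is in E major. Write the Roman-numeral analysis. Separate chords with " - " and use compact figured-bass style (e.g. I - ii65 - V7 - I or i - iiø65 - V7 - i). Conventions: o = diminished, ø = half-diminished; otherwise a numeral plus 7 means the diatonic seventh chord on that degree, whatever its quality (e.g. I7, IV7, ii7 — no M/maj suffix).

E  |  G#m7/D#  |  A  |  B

E: root E is the tonic; major triad there is I.
G#m7/D#: root G# is the mediant; minor seventh chord there is iii43.
A: root A is the subdominant; major triad there is IV.
B: major triad on B = scale degree 5 → V.

I - iii43 - IV - V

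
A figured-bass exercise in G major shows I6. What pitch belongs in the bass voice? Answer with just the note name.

I in G major has root G; the chord is G-B-D.
The figure 6 means first inversion — the third is in the bass.

B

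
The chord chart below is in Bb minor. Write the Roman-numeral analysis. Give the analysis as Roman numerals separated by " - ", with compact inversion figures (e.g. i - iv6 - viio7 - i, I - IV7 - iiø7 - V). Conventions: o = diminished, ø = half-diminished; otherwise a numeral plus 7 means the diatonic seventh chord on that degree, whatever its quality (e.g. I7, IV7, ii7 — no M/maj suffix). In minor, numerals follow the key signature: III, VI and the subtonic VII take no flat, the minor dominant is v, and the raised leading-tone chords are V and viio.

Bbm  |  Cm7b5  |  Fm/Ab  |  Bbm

Bbm has root Bb, degree 1 in Bb minor, so i.
Cm7b5 has root C, degree 2 in Bb minor, so iiø7.
Fm/Ab: root F is the dominant; minor triad there is v6.
Bbm: minor triad on Bb = scale degree 1 → i.

i - iiø7 - v6 - i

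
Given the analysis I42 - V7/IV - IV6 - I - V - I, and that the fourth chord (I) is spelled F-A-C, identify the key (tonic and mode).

The chord F is a major triad rooted on F; its label is I.
If F is scale degree 1 and the mode makes that degree carry a major triad, the tonic is F and the mode is major.

F major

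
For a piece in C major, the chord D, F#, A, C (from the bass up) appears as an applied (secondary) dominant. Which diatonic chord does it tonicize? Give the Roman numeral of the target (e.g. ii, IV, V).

V

The chord is a dominant seventh chord on D.
A dominant resolves down a perfect fifth: D → G. In C major, G is scale degree 5, i.e. V.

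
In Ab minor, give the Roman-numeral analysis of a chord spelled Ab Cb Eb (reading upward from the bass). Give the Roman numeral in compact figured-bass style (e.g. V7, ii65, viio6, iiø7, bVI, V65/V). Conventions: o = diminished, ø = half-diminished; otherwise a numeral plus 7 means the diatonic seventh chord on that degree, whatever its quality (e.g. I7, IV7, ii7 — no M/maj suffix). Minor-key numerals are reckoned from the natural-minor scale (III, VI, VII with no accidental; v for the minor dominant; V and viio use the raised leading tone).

i

Stacked in thirds the chord is Ab-Cb-Eb: a minor triad on Ab.
In Ab minor, Ab is the tonic; the diatonic minor triad there is i.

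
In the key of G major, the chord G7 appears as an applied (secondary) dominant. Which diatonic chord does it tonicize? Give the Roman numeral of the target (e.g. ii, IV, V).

The chord is a dominant seventh chord on G.
A dominant resolves down a perfect fifth: G → C. In G major, C is scale degree 4, i.e. IV.

IV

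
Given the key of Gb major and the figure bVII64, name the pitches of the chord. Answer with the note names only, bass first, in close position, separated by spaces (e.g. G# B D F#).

Scale degree 7 in Gb major is F; lowering it a half step gives Fb. bVII64 is a major triad on the lowered seventh degree (the subtonic), borrowed from the parallel minor.
So the chord is Fb-Ab-Cb.
With the 64 figure the chord is in second inversion; from the bass Cb upward in close position it reads Cb-Fb-Ab.

Cb Fb Ab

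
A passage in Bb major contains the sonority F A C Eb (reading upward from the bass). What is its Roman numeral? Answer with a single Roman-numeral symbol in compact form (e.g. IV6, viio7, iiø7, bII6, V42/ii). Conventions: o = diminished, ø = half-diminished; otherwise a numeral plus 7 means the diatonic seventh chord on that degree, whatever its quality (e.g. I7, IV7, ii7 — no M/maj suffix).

V7

The pitches F-A-C-Eb form a dominant seventh chord rooted on F.
In Bb major, F is the dominant; the diatonic dominant seventh chord there is V7.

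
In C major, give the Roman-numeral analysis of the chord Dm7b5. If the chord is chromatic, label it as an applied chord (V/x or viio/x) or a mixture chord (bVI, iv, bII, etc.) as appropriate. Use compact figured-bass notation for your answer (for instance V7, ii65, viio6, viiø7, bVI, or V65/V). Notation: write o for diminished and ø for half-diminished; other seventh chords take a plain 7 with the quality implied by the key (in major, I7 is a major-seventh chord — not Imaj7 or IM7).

iiø7

Stacked in thirds the chord is D-F-Ab-C: a half-diminished seventh chord on D.
D is the second degree of C major. This is the half-diminished supertonic seventh, borrowed from the parallel minor.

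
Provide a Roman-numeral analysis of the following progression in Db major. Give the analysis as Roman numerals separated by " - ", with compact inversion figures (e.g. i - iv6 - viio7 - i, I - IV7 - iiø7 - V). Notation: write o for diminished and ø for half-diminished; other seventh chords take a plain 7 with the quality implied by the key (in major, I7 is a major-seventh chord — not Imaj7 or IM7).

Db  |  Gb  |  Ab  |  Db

Db: root Db is the tonic; major triad there is I.
Gb: root Gb is the subdominant; major triad there is IV.
Ab has root Ab, degree 5 in Db major, so V.
Db: major triad on Db = scale degree 1 → I.

I - IV - V - I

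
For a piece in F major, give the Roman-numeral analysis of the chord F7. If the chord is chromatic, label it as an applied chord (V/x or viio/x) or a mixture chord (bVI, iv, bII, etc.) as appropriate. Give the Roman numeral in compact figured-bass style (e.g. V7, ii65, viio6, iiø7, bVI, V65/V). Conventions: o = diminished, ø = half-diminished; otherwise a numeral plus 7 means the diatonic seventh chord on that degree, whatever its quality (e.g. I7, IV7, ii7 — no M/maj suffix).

V7/IV

The pitches F-A-C-Eb form a dominant seventh chord rooted on F.
F is not a diatonic chord root with this quality in F major, but it lies a perfect fifth above Bb (IV), so the chord functions as an applied dominant of IV.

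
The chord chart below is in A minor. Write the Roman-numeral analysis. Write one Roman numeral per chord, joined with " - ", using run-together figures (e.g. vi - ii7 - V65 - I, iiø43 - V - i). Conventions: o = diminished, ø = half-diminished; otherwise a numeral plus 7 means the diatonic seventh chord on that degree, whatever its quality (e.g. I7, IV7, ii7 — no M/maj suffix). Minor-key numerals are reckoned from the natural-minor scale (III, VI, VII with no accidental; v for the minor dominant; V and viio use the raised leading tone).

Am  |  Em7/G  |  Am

i - v65 - i

Am: minor triad on A = scale degree 1 → i.
Em7/G has root E, degree 5 in A minor, so v65.
Am: root A is the tonic; minor triad there is i.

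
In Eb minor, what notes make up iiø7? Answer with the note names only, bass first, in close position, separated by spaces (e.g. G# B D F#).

F Ab Cb Eb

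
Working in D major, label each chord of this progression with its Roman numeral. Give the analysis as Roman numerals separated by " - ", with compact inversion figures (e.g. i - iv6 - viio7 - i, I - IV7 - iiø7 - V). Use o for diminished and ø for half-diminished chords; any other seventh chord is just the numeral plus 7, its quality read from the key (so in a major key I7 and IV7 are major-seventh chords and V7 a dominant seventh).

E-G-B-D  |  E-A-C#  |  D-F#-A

E-G-B-D: minor seventh chord on E = scale degree 2 → ii7.
E-A-C#: major triad on A = scale degree 5 → V64.
D-F#-A: major triad on D = scale degree 1 → I.

ii7 - V64 - I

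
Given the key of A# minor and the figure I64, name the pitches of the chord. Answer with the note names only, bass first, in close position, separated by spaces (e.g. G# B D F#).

Scale degree 1 in A# minor is A#; here the chord built on it is altered to a major triad. I64 is the major tonic (Picardy third), borrowed from the parallel major.
So the chord is A#-C##-E#.
The figured bass 64 indicates second inversion, placing the fifth (E#) in the bass: E#-A#-C##.

E# A# C##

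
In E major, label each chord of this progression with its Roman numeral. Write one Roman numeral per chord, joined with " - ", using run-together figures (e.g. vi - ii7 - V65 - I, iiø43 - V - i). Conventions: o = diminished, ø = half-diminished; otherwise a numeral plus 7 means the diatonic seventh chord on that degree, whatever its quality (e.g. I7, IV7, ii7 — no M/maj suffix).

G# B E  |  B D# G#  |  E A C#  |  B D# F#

I6 - iii6 - IV64 - V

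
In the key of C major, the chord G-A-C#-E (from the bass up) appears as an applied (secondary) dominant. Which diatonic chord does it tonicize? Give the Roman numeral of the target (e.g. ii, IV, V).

ii

The chord is a dominant seventh chord on A.
A dominant resolves down a perfect fifth: A → D. In C major, D is scale degree 2, i.e. ii.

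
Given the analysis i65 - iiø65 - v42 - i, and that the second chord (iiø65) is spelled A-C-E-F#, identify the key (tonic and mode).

The anchor chord is a half-diminished seventh chord on F#, labeled iiø65.
If F# is scale degree 2 and the mode makes that degree carry a half-diminished seventh chord, the tonic is E and the mode is minor.

E minor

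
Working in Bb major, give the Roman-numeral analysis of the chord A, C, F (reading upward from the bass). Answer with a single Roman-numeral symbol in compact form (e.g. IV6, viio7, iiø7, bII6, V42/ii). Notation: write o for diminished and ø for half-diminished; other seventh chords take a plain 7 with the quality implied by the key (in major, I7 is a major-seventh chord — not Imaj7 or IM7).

V6

The pitches F-A-C form a major triad rooted on F.
F is scale degree 5 in Bb major, and a major triad on that degree is written V.
With A in the bass the chord is in first inversion, so the figured bass is 6.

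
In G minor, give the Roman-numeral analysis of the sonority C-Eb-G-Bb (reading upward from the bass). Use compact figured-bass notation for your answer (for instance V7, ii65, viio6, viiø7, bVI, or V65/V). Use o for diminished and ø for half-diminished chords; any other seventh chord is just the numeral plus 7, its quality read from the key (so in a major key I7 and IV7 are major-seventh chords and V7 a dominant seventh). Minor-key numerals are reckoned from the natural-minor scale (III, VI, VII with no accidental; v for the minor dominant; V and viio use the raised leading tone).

iv7

The pitches C-Eb-G-Bb form a minor seventh chord rooted on C.
C is scale degree 4 in G minor, and a minor seventh chord on that degree is written iv7.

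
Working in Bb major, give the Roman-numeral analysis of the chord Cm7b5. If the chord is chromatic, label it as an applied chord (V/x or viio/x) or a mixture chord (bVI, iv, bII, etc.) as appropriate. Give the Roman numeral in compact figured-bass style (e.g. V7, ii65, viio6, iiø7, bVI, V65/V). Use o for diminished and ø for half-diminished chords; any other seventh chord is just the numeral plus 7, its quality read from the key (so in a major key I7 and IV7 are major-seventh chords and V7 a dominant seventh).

iiø7

The pitches C-Eb-Gb-Bb form a half-diminished seventh chord rooted on C.
C is the second degree of Bb major. This is the half-diminished supertonic seventh, borrowed from the parallel minor.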